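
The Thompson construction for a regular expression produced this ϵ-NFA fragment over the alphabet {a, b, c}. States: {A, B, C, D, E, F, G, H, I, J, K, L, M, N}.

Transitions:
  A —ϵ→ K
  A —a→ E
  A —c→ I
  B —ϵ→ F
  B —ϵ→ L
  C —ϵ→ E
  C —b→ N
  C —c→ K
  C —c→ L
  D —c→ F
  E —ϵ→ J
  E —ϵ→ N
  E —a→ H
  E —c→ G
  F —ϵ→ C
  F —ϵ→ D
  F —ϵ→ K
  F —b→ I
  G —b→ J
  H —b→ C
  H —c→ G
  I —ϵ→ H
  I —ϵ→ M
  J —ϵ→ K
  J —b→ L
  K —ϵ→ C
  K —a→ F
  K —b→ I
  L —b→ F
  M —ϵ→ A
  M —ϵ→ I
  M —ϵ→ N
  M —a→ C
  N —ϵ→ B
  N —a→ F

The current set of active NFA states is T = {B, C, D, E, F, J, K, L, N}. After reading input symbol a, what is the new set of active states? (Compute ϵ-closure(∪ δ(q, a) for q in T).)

E on a → {H}.
K on a → {F}.
N on a → {F}.
No a-transition from B, C, D, F, J, L.
Union after reading a: {F, H}.
Now take the ϵ-closure:
From F via ϵ: add C, D, K.
From C via ϵ: add E.
From E via ϵ: add J, N.
From N via ϵ: add B.
From B via ϵ: add L.
No new states can be added; the closed set is {B, C, D, E, F, H, J, K, L, N}.

{B, C, D, E, F, H, J, K, L, N}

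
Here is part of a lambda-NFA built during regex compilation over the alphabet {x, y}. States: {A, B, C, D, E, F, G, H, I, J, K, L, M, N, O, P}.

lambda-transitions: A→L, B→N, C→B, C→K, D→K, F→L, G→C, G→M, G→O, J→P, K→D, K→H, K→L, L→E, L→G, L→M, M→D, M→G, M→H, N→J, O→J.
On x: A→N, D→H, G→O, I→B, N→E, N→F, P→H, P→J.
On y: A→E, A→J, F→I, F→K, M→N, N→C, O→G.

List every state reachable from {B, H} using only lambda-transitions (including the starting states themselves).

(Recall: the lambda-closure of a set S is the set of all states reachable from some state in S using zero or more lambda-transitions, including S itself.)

{B, H, J, N, P}

Start with {B, H}.
From B via lambda: add N.
From N via lambda: add J.
From J via lambda: add P.
No new states can be added; the closed set is {B, H, J, N, P}.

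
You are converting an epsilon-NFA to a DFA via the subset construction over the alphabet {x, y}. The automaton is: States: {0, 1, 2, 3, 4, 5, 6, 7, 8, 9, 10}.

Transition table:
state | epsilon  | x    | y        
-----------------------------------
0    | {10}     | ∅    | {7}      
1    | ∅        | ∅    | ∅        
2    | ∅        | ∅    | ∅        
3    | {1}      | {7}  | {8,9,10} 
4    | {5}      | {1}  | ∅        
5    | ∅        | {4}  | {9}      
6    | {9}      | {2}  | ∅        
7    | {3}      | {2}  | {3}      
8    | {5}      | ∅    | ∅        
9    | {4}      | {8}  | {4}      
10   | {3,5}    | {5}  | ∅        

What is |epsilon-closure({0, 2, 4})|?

Start with {0, 2, 4}.
From 0 via epsilon: add 10.
From 4 via epsilon: add 5.
From 10 via epsilon: add 3.
From 3 via epsilon: add 1.
epsilon-closure = {0, 1, 2, 3, 4, 5, 10}, which has 7 states.

7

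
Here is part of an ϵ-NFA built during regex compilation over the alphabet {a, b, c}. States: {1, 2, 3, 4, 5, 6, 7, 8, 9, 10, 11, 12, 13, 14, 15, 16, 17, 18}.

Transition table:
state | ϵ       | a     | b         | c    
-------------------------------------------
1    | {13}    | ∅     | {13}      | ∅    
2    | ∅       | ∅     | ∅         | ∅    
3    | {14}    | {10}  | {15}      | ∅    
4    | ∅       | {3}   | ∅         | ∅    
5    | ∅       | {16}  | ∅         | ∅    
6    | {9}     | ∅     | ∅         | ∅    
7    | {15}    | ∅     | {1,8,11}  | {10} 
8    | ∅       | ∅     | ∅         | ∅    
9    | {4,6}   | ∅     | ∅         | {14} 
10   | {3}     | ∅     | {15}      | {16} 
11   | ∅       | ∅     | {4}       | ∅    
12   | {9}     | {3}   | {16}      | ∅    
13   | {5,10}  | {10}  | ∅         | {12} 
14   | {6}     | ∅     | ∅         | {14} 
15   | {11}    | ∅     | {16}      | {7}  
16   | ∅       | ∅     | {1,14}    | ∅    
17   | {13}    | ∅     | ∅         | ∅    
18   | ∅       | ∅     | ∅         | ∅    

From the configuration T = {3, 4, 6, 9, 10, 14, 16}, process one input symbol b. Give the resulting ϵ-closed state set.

3 on b → {15}.
10 on b → {15}.
16 on b → {1, 14}.
No b-transition from 4, 6, 9, 14.
Union after reading b: {1, 14, 15}.
Now take the ϵ-closure:
From 1 via ϵ: add 13.
From 14 via ϵ: add 6.
From 15 via ϵ: add 11.
From 6 via ϵ: add 9.
From 13 via ϵ: add 5, 10.
From 9 via ϵ: add 4.
From 10 via ϵ: add 3.
No new states can be added; the closed set is {1, 3, 4, 5, 6, 9, 10, 11, 13, 14, 15}.

{1, 3, 4, 5, 6, 9, 10, 11, 13, 14, 15}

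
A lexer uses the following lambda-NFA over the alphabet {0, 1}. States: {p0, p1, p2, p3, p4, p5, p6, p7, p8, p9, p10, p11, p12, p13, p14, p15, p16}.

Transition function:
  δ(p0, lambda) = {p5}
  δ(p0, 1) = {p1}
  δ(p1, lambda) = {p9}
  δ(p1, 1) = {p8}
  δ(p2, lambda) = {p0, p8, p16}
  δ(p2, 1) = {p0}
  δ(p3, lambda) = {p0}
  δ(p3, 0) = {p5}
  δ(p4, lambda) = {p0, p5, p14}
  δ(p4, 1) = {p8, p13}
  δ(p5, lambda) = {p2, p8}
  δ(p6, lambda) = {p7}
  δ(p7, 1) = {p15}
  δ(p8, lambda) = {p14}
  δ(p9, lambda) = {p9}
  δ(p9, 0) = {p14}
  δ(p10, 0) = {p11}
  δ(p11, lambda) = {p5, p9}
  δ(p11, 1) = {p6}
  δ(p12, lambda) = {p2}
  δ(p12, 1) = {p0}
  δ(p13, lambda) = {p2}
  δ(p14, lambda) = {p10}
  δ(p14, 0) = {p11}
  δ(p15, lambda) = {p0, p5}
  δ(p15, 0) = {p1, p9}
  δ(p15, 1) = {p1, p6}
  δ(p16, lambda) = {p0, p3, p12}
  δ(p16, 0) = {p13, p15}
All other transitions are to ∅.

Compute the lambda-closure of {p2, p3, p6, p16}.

Start with {p2, p3, p6, p16}.
From p2 via lambda: add p0, p8.
From p6 via lambda: add p7.
From p16 via lambda: add p12.
From p0 via lambda: add p5.
From p8 via lambda: add p14.
From p14 via lambda: add p10.
No new states can be added; the closed set is {p0, p2, p3, p5, p6, p7, p8, p10, p12, p14, p16}.

{p0, p2, p3, p5, p6, p7, p8, p10, p12, p14, p16}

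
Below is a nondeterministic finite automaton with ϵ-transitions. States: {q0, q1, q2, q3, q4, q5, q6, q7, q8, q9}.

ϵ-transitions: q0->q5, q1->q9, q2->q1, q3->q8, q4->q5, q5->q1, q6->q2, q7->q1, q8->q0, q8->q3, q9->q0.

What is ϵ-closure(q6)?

Start with {q6}.
From q6 via ϵ: add q2.
From q2 via ϵ: add q1.
From q1 via ϵ: add q9.
From q9 via ϵ: add q0.
From q0 via ϵ: add q5.
No new states can be added; the closed set is {q0, q1, q2, q5, q6, q9}.

{q0, q1, q2, q5, q6, q9}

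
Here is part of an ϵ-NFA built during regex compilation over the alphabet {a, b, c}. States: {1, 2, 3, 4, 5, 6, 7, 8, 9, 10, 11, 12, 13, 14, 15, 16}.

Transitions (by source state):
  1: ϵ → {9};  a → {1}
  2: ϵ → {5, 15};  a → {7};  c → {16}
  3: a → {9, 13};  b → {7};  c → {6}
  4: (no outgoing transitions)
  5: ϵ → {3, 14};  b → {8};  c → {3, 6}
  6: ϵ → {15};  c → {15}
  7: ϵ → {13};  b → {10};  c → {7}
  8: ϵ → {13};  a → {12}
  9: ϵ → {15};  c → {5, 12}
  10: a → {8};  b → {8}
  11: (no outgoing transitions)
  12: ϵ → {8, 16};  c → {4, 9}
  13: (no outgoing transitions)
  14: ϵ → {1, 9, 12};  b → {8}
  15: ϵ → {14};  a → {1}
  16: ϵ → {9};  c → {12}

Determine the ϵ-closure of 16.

{1, 8, 9, 12, 13, 14, 15, 16}

Start with {16}.
From 16 via ϵ: add 9.
From 9 via ϵ: add 15.
From 15 via ϵ: add 14.
From 14 via ϵ: add 1, 12.
From 12 via ϵ: add 8.
From 8 via ϵ: add 13.
No new states can be added; the closed set is {1, 8, 9, 12, 13, 14, 15, 16}.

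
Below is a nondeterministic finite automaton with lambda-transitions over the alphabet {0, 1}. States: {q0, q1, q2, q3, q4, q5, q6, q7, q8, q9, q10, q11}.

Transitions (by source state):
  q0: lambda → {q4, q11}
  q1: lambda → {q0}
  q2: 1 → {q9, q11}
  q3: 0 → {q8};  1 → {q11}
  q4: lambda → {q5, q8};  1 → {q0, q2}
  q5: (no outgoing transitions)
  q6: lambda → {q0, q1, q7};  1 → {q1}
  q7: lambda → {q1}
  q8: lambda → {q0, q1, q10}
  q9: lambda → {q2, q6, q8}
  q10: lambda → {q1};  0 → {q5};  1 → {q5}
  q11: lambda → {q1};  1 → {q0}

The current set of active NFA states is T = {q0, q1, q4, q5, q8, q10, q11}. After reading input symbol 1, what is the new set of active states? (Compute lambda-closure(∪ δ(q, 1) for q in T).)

q4 on 1 → {q0, q2}.
q10 on 1 → {q5}.
q11 on 1 → {q0}.
No 1-transition from q0, q1, q5, q8.
Union after reading 1: {q0, q2, q5}.
Now take the lambda-closure:
From q0 via lambda: add q4, q11.
From q4 via lambda: add q8.
From q11 via lambda: add q1.
From q8 via lambda: add q10.
No new states can be added; the closed set is {q0, q1, q2, q4, q5, q8, q10, q11}.

{q0, q1, q2, q4, q5, q8, q10, q11}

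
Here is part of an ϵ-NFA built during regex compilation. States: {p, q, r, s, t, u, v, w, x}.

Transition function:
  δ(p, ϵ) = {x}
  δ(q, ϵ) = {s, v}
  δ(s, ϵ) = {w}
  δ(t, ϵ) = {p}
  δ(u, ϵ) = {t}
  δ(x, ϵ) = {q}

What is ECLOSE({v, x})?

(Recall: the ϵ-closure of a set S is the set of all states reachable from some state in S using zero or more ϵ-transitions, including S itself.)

Start with {v, x}.
From x via ϵ: add q.
From q via ϵ: add s.
From s via ϵ: add w.
No new states can be added; the closed set is {q, s, v, w, x}.

{q, s, v, w, x}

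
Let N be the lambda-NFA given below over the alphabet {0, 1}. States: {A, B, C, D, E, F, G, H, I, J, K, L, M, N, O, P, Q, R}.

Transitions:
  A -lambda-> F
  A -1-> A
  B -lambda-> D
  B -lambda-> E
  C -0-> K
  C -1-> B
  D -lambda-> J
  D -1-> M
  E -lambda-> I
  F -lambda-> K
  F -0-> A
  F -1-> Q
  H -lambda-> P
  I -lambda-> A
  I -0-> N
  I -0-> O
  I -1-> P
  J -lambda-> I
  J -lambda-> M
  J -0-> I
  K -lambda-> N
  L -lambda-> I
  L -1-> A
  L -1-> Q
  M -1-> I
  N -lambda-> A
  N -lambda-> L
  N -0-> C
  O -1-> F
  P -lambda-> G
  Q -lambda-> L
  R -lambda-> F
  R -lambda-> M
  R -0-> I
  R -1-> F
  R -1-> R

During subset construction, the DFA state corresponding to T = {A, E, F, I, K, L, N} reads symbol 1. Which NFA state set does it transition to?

A on 1 → {A}.
F on 1 → {Q}.
I on 1 → {P}.
L on 1 → {A, Q}.
No 1-transition from E, K, N.
Union after reading 1: {A, P, Q}.
Now take the lambda-closure:
From A via lambda: add F.
From P via lambda: add G.
From Q via lambda: add L.
From F via lambda: add K.
From L via lambda: add I.
From K via lambda: add N.
No new states can be added; the closed set is {A, F, G, I, K, L, N, P, Q}.

{A, F, G, I, K, L, N, P, Q}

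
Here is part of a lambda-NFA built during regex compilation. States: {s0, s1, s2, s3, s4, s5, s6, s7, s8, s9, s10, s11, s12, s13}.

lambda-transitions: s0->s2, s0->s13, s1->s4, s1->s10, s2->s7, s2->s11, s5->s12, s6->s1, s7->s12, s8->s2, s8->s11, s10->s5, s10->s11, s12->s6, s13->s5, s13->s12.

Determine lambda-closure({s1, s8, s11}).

{s1, s2, s4, s5, s6, s7, s8, s10, s11, s12}

Start with {s1, s8, s11}.
From s1 via lambda: add s4, s10.
From s8 via lambda: add s2.
From s2 via lambda: add s7.
From s10 via lambda: add s5.
From s5 via lambda: add s12.
From s12 via lambda: add s6.
No new states can be added; the closed set is {s1, s2, s4, s5, s6, s7, s8, s10, s11, s12}.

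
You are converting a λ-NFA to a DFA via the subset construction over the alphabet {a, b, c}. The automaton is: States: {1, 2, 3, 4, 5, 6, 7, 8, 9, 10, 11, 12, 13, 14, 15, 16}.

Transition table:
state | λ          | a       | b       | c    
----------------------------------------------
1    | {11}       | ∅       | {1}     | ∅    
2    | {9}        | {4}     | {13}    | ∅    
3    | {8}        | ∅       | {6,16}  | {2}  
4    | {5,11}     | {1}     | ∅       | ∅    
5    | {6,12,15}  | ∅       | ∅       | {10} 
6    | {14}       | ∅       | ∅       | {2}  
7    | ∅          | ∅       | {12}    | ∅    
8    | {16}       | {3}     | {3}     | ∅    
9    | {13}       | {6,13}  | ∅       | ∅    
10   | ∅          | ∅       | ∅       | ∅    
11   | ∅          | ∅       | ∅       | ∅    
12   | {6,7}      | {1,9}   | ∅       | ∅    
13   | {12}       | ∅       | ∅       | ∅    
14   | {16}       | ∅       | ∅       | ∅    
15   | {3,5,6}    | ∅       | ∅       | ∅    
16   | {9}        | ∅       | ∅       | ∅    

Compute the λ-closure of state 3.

{3, 6, 7, 8, 9, 12, 13, 14, 16}

Start with {3}.
From 3 via λ: add 8.
From 8 via λ: add 16.
From 16 via λ: add 9.
From 9 via λ: add 13.
From 13 via λ: add 12.
From 12 via λ: add 6, 7.
From 6 via λ: add 14.
No new states can be added; the closed set is {3, 6, 7, 8, 9, 12, 13, 14, 16}.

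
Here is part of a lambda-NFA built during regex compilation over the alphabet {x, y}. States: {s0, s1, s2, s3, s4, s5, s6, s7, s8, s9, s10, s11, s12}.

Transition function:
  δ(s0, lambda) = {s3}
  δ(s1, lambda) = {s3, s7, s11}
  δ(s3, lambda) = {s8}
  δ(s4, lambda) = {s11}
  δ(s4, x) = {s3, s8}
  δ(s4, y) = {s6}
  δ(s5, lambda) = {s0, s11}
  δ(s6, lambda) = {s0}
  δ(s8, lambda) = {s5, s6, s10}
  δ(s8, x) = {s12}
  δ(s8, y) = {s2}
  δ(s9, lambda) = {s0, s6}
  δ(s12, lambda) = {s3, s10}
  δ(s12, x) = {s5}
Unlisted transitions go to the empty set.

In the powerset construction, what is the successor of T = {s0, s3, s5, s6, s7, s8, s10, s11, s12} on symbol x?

s8 on x → {s12}.
s12 on x → {s5}.
No x-transition from s0, s3, s5, s6, s7, s10, s11.
Union after reading x: {s5, s12}.
Now take the lambda-closure:
From s5 via lambda: add s0, s11.
From s12 via lambda: add s3, s10.
From s3 via lambda: add s8.
From s8 via lambda: add s6.
No new states can be added; the closed set is {s0, s3, s5, s6, s8, s10, s11, s12}.

{s0, s3, s5, s6, s8, s10, s11, s12}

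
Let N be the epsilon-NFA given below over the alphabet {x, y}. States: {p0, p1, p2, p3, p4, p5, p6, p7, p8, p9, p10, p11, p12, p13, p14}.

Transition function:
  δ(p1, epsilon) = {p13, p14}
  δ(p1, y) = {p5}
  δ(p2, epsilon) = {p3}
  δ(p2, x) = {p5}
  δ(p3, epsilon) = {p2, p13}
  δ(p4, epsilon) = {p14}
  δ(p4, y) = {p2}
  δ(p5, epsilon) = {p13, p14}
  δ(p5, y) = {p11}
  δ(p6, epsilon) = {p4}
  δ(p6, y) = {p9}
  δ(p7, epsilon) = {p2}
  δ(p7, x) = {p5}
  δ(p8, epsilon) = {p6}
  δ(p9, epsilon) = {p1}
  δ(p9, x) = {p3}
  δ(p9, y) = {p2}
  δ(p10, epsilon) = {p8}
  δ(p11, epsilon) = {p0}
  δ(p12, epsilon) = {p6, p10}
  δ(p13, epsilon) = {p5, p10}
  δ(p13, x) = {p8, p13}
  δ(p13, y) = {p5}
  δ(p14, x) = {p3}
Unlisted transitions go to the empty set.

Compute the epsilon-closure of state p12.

{p4, p6, p8, p10, p12, p14}

Start with {p12}.
From p12 via epsilon: add p6, p10.
From p6 via epsilon: add p4.
From p10 via epsilon: add p8.
From p4 via epsilon: add p14.
No new states can be added; the closed set is {p4, p6, p8, p10, p12, p14}.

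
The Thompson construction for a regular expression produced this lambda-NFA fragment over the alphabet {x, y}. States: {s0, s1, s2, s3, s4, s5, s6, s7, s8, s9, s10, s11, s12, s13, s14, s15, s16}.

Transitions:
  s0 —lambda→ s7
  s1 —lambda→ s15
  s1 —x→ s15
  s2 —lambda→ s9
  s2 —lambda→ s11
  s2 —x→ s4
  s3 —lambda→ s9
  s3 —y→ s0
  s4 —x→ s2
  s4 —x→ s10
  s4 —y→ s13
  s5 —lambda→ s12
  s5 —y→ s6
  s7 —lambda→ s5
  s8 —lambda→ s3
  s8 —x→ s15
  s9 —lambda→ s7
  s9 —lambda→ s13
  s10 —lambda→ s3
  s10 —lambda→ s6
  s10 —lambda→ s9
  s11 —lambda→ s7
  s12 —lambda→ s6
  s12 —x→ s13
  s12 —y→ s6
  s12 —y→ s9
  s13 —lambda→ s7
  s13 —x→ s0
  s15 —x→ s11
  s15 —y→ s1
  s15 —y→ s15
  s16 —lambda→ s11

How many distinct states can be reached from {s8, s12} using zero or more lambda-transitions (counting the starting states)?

8

Start with {s8, s12}.
From s8 via lambda: add s3.
From s12 via lambda: add s6.
From s3 via lambda: add s9.
From s9 via lambda: add s7, s13.
From s7 via lambda: add s5.
lambda-closure = {s3, s5, s6, s7, s8, s9, s12, s13}, which has 8 states.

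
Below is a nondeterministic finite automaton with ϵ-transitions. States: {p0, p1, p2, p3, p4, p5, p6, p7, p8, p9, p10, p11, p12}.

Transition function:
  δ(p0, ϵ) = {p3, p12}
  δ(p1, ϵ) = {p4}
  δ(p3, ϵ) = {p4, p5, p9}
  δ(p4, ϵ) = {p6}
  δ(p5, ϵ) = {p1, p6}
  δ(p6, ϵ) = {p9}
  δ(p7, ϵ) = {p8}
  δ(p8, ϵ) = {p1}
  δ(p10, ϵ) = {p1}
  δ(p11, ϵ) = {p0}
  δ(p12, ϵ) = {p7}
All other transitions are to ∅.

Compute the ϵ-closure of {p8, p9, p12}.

{p1, p4, p6, p7, p8, p9, p12}

Start with {p8, p9, p12}.
From p8 via ϵ: add p1.
From p12 via ϵ: add p7.
From p1 via ϵ: add p4.
From p4 via ϵ: add p6.
No new states can be added; the closed set is {p1, p4, p6, p7, p8, p9, p12}.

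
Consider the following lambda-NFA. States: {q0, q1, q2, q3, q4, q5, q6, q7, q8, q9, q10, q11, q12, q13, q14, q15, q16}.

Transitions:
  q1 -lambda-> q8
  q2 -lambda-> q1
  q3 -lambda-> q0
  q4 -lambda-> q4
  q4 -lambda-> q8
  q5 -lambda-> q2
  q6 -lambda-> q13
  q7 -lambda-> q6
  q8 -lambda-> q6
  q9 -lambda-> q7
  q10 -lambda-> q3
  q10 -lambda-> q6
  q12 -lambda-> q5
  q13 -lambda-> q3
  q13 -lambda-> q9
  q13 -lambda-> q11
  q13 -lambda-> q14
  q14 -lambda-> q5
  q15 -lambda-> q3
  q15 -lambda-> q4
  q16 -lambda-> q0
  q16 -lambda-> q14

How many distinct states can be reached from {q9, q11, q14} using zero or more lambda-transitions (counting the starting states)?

12

Start with {q9, q11, q14}.
From q9 via lambda: add q7.
From q14 via lambda: add q5.
From q5 via lambda: add q2.
From q7 via lambda: add q6.
From q2 via lambda: add q1.
From q6 via lambda: add q13.
From q1 via lambda: add q8.
From q13 via lambda: add q3.
From q3 via lambda: add q0.
lambda-closure = {q0, q1, q2, q3, q5, q6, q7, q8, q9, q11, q13, q14}, which has 12 states.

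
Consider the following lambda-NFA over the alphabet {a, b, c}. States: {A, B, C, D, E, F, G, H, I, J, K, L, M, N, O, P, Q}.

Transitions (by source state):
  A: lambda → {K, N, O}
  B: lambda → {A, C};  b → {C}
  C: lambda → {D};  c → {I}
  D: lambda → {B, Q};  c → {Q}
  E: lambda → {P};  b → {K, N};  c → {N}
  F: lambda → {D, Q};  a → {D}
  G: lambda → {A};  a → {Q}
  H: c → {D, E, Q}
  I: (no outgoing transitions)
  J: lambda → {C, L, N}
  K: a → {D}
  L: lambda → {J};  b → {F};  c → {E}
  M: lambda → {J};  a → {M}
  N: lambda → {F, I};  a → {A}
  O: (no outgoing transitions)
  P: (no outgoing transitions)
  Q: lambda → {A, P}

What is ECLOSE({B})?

Start with {B}.
From B via lambda: add A, C.
From A via lambda: add K, N, O.
From C via lambda: add D.
From D via lambda: add Q.
From N via lambda: add F, I.
From Q via lambda: add P.
No new states can be added; the closed set is {A, B, C, D, F, I, K, N, O, P, Q}.

{A, B, C, D, F, I, K, N, O, P, Q}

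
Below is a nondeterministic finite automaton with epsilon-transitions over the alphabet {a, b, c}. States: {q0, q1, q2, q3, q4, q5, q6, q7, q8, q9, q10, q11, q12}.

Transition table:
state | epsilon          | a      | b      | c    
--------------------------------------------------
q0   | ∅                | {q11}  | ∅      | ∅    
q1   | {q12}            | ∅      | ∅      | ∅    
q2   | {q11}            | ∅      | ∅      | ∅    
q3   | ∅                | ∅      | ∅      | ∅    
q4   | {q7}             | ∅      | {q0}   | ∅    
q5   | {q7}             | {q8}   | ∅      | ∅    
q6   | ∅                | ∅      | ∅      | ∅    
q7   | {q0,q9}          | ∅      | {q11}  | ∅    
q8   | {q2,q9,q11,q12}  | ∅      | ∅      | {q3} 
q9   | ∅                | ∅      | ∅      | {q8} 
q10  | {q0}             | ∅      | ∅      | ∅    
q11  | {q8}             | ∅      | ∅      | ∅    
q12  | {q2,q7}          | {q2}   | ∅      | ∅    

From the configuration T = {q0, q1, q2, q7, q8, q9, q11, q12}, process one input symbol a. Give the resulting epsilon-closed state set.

q0 on a → {q11}.
q12 on a → {q2}.
No a-transition from q1, q2, q7, q8, q9, q11.
Union after reading a: {q2, q11}.
Now take the epsilon-closure:
From q11 via epsilon: add q8.
From q8 via epsilon: add q9, q12.
From q12 via epsilon: add q7.
From q7 via epsilon: add q0.
No new states can be added; the closed set is {q0, q2, q7, q8, q9, q11, q12}.

{q0, q2, q7, q8, q9, q11, q12}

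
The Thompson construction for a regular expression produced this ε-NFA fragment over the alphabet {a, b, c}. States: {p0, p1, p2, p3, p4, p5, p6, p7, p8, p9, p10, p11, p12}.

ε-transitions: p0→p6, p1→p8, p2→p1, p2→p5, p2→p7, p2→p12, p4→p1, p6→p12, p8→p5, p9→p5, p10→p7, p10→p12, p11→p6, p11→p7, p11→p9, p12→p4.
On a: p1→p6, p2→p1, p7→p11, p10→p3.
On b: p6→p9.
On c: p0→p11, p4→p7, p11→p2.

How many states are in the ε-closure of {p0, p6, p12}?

7

Start with {p0, p6, p12}.
From p12 via ε: add p4.
From p4 via ε: add p1.
From p1 via ε: add p8.
From p8 via ε: add p5.
ε-closure = {p0, p1, p4, p5, p6, p8, p12}, which has 7 states.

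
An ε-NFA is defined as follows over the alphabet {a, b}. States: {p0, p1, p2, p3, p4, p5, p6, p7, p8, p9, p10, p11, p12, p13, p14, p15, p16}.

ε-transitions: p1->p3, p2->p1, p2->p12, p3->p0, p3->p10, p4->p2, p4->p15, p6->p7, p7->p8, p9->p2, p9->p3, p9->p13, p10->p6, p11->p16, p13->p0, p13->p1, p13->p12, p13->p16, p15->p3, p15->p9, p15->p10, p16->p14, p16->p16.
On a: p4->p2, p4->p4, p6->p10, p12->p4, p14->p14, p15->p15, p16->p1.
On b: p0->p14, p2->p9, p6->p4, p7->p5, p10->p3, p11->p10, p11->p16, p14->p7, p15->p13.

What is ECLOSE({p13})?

Start with {p13}.
From p13 via ε: add p0, p1, p12, p16.
From p1 via ε: add p3.
From p16 via ε: add p14.
From p3 via ε: add p10.
From p10 via ε: add p6.
From p6 via ε: add p7.
From p7 via ε: add p8.
No new states can be added; the closed set is {p0, p1, p3, p6, p7, p8, p10, p12, p13, p14, p16}.

{p0, p1, p3, p6, p7, p8, p10, p12, p13, p14, p16}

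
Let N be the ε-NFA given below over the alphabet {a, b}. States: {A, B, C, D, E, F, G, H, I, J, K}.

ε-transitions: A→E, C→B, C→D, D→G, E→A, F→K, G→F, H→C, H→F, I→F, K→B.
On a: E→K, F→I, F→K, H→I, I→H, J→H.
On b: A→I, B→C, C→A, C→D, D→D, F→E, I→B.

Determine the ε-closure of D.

Start with {D}.
From D via ε: add G.
From G via ε: add F.
From F via ε: add K.
From K via ε: add B.
No new states can be added; the closed set is {B, D, F, G, K}.

{B, D, F, G, K}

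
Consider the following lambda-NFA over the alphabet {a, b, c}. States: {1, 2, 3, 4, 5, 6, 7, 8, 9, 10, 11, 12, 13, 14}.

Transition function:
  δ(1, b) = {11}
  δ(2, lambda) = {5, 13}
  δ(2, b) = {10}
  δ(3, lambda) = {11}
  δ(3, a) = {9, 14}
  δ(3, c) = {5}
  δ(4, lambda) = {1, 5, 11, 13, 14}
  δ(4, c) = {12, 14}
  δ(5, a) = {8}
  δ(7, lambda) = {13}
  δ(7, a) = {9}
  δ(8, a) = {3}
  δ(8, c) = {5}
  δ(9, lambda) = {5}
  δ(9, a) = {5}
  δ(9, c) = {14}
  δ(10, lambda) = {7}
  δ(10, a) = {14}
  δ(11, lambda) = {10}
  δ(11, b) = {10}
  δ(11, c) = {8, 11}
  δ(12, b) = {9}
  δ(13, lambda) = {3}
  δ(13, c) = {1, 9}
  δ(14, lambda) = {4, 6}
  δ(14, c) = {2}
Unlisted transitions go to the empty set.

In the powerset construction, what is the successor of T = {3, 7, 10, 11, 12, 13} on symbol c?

{1, 3, 5, 7, 8, 9, 10, 11, 13}

3 on c → {5}.
11 on c → {8, 11}.
13 on c → {1, 9}.
No c-transition from 7, 10, 12.
Union after reading c: {1, 5, 8, 9, 11}.
Now take the lambda-closure:
From 11 via lambda: add 10.
From 10 via lambda: add 7.
From 7 via lambda: add 13.
From 13 via lambda: add 3.
No new states can be added; the closed set is {1, 3, 5, 7, 8, 9, 10, 11, 13}.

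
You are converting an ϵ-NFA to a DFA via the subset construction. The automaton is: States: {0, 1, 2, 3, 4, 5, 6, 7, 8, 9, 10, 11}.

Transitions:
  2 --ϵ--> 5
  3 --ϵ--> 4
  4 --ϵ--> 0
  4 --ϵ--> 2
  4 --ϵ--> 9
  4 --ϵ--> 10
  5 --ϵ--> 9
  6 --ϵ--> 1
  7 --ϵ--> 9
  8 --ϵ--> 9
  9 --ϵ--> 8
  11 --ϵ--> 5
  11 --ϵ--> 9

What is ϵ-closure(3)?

{0, 2, 3, 4, 5, 8, 9, 10}

Start with {3}.
From 3 via ϵ: add 4.
From 4 via ϵ: add 0, 2, 9, 10.
From 2 via ϵ: add 5.
From 9 via ϵ: add 8.
No new states can be added; the closed set is {0, 2, 3, 4, 5, 8, 9, 10}.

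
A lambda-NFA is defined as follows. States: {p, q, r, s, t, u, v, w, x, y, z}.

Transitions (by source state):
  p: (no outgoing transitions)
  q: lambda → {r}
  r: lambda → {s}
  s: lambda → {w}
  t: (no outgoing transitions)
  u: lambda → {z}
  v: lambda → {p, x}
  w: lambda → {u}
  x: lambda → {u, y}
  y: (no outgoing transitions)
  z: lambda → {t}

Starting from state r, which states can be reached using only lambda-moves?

{r, s, t, u, w, z}

Start with {r}.
From r via lambda: add s.
From s via lambda: add w.
From w via lambda: add u.
From u via lambda: add z.
From z via lambda: add t.
No new states can be added; the closed set is {r, s, t, u, w, z}.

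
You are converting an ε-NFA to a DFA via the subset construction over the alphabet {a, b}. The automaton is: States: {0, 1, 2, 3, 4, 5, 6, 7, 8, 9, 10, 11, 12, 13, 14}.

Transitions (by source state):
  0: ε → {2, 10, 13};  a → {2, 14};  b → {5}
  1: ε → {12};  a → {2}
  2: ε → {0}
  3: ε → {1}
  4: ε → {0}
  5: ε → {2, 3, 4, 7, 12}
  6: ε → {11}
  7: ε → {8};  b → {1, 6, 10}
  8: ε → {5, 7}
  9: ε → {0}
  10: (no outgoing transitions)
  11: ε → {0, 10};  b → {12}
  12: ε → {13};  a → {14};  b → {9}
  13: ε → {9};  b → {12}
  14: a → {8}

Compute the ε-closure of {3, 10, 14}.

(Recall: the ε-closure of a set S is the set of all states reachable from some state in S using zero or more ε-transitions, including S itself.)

Start with {3, 10, 14}.
From 3 via ε: add 1.
From 1 via ε: add 12.
From 12 via ε: add 13.
From 13 via ε: add 9.
From 9 via ε: add 0.
From 0 via ε: add 2.
No new states can be added; the closed set is {0, 1, 2, 3, 9, 10, 12, 13, 14}.

{0, 1, 2, 3, 9, 10, 12, 13, 14}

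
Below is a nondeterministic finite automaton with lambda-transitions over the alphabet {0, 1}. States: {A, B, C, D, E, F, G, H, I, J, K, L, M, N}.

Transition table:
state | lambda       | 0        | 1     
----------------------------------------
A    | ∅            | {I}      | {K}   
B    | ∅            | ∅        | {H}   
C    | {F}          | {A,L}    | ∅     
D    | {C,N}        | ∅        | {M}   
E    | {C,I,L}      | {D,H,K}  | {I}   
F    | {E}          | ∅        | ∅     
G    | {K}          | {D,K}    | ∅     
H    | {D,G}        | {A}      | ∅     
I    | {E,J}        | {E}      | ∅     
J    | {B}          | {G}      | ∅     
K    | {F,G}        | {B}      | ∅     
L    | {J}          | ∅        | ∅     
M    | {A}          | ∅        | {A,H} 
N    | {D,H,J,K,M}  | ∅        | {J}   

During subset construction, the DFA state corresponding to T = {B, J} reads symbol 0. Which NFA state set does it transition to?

J on 0 → {G}.
No 0-transition from B.
Union after reading 0: {G}.
Now take the lambda-closure:
From G via lambda: add K.
From K via lambda: add F.
From F via lambda: add E.
From E via lambda: add C, I, L.
From I via lambda: add J.
From J via lambda: add B.
No new states can be added; the closed set is {B, C, E, F, G, I, J, K, L}.

{B, C, E, F, G, I, J, K, L}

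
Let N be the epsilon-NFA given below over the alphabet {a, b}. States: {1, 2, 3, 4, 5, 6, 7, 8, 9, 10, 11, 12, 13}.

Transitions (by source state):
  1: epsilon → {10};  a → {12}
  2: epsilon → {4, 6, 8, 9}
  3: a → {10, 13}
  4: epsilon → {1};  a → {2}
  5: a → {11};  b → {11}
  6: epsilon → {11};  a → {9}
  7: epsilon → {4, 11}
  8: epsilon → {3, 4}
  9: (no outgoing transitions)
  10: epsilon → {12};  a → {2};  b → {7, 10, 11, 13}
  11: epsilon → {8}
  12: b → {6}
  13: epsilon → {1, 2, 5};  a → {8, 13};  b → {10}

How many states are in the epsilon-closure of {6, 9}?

Start with {6, 9}.
From 6 via epsilon: add 11.
From 11 via epsilon: add 8.
From 8 via epsilon: add 3, 4.
From 4 via epsilon: add 1.
From 1 via epsilon: add 10.
From 10 via epsilon: add 12.
epsilon-closure = {1, 3, 4, 6, 8, 9, 10, 11, 12}, which has 9 states.

9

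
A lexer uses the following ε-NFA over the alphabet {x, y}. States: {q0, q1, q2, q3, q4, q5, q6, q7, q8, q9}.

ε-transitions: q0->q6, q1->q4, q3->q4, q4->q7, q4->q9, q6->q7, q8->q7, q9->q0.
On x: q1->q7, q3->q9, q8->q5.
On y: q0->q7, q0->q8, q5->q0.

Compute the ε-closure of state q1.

Start with {q1}.
From q1 via ε: add q4.
From q4 via ε: add q7, q9.
From q9 via ε: add q0.
From q0 via ε: add q6.
No new states can be added; the closed set is {q0, q1, q4, q6, q7, q9}.

{q0, q1, q4, q6, q7, q9}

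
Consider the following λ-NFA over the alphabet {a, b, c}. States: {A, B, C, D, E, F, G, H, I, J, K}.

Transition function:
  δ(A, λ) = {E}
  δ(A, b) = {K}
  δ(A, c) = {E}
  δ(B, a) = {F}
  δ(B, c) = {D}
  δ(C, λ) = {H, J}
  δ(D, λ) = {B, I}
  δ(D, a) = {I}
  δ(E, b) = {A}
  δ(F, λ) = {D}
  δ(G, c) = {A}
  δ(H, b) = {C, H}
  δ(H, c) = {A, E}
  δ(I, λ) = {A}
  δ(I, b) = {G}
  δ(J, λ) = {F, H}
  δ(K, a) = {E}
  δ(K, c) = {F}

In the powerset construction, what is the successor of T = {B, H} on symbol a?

B on a → {F}.
No a-transition from H.
Union after reading a: {F}.
Now take the λ-closure:
From F via λ: add D.
From D via λ: add B, I.
From I via λ: add A.
From A via λ: add E.
No new states can be added; the closed set is {A, B, D, E, F, I}.

{A, B, D, E, F, I}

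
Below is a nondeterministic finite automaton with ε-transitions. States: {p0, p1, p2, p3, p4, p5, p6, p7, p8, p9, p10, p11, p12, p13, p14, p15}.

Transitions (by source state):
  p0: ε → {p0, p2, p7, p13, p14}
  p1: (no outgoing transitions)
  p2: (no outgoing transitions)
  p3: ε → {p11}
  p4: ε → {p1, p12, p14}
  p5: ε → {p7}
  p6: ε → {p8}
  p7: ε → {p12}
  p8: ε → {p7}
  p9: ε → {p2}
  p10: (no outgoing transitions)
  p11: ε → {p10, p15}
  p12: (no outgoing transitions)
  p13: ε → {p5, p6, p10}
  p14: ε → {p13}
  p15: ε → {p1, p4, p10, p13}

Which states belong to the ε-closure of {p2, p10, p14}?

Start with {p2, p10, p14}.
From p14 via ε: add p13.
From p13 via ε: add p5, p6.
From p5 via ε: add p7.
From p6 via ε: add p8.
From p7 via ε: add p12.
No new states can be added; the closed set is {p2, p5, p6, p7, p8, p10, p12, p13, p14}.

{p2, p5, p6, p7, p8, p10, p12, p13, p14}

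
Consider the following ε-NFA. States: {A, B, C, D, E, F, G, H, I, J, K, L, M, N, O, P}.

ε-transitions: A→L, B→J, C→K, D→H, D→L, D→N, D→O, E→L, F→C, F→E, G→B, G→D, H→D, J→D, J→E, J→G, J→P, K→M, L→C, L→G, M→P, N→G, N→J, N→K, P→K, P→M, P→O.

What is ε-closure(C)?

{C, K, M, O, P}

Start with {C}.
From C via ε: add K.
From K via ε: add M.
From M via ε: add P.
From P via ε: add O.
No new states can be added; the closed set is {C, K, M, O, P}.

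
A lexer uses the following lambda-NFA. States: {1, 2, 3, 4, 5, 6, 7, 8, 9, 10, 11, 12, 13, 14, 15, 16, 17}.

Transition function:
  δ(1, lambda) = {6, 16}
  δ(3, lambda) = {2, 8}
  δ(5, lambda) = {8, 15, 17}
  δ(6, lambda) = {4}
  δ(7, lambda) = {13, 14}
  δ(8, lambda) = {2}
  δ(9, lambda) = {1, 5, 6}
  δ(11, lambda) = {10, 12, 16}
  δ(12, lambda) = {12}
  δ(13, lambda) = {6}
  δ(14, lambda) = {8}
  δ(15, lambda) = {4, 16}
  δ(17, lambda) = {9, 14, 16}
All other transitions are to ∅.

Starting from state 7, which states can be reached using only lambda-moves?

{2, 4, 6, 7, 8, 13, 14}

Start with {7}.
From 7 via lambda: add 13, 14.
From 13 via lambda: add 6.
From 14 via lambda: add 8.
From 6 via lambda: add 4.
From 8 via lambda: add 2.
No new states can be added; the closed set is {2, 4, 6, 7, 8, 13, 14}.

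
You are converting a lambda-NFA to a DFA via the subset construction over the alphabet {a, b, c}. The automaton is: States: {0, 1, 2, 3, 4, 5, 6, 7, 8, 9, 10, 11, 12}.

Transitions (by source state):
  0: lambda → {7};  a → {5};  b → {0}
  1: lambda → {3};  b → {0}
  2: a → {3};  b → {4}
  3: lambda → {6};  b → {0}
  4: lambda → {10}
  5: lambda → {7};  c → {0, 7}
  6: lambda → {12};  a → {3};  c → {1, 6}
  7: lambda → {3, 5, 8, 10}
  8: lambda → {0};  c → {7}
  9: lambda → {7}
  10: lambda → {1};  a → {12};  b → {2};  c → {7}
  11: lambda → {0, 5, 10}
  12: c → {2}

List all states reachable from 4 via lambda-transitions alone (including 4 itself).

Start with {4}.
From 4 via lambda: add 10.
From 10 via lambda: add 1.
From 1 via lambda: add 3.
From 3 via lambda: add 6.
From 6 via lambda: add 12.
No new states can be added; the closed set is {1, 3, 4, 6, 10, 12}.

{1, 3, 4, 6, 10, 12}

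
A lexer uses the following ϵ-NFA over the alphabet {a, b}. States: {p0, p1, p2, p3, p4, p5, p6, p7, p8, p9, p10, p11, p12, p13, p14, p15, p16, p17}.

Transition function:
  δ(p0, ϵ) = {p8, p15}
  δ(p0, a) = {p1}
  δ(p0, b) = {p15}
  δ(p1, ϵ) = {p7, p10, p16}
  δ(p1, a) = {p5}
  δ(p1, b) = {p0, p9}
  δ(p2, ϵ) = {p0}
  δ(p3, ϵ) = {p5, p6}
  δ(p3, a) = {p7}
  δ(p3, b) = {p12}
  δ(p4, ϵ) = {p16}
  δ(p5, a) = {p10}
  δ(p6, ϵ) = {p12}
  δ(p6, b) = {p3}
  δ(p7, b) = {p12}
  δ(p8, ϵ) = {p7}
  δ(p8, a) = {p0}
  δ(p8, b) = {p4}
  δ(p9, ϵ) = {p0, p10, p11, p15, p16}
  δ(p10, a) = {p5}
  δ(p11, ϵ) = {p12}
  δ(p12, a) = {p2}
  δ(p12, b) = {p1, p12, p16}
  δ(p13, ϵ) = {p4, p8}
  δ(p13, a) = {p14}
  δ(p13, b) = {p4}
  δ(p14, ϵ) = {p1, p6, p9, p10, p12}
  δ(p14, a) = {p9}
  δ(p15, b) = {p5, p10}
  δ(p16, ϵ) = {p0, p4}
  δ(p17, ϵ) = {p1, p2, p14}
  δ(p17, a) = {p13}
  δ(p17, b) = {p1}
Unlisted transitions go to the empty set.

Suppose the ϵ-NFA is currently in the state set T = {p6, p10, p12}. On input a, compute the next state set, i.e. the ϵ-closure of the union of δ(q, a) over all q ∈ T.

p10 on a → {p5}.
p12 on a → {p2}.
No a-transition from p6.
Union after reading a: {p2, p5}.
Now take the ϵ-closure:
From p2 via ϵ: add p0.
From p0 via ϵ: add p8, p15.
From p8 via ϵ: add p7.
No new states can be added; the closed set is {p0, p2, p5, p7, p8, p15}.

{p0, p2, p5, p7, p8, p15}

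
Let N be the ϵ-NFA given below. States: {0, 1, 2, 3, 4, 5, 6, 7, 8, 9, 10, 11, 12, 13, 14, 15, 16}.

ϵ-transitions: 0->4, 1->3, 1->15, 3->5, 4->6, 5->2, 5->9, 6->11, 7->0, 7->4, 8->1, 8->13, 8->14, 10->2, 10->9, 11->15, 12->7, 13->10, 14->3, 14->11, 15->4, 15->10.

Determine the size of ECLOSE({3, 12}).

12

Start with {3, 12}.
From 3 via ϵ: add 5.
From 12 via ϵ: add 7.
From 5 via ϵ: add 2, 9.
From 7 via ϵ: add 0, 4.
From 4 via ϵ: add 6.
From 6 via ϵ: add 11.
From 11 via ϵ: add 15.
From 15 via ϵ: add 10.
ϵ-closure = {0, 2, 3, 4, 5, 6, 7, 9, 10, 11, 12, 15}, which has 12 states.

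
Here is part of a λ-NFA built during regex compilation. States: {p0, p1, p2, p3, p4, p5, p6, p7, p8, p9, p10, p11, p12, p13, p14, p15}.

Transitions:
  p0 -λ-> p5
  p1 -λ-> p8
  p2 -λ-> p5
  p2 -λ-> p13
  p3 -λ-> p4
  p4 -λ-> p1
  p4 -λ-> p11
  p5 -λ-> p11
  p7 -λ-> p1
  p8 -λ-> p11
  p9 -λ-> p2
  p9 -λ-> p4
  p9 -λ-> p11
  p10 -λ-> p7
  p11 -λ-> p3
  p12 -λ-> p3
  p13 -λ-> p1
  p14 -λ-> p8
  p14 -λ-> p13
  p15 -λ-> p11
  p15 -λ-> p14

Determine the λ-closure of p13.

{p1, p3, p4, p8, p11, p13}

Start with {p13}.
From p13 via λ: add p1.
From p1 via λ: add p8.
From p8 via λ: add p11.
From p11 via λ: add p3.
From p3 via λ: add p4.
No new states can be added; the closed set is {p1, p3, p4, p8, p11, p13}.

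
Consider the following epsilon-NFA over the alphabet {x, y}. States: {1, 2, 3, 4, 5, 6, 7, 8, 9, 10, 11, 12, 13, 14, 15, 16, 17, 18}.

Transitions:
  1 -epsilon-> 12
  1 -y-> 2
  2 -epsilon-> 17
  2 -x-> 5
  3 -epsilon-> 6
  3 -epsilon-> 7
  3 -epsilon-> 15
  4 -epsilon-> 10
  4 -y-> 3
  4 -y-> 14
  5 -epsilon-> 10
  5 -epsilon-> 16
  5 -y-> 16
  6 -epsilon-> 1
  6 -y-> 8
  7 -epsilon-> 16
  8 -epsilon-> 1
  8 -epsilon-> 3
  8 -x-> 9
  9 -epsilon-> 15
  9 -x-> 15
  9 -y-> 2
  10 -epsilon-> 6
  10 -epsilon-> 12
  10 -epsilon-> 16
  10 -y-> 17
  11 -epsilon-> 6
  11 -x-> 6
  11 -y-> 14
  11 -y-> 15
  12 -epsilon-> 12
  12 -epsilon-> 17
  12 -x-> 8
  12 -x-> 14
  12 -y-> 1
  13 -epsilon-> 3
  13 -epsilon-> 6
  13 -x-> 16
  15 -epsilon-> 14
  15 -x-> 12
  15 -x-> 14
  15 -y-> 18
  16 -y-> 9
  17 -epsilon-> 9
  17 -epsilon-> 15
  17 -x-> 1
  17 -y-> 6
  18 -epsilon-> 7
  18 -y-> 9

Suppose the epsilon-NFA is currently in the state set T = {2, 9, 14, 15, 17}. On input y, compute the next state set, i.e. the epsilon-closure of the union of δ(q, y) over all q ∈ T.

9 on y → {2}.
15 on y → {18}.
17 on y → {6}.
No y-transition from 2, 14.
Union after reading y: {2, 6, 18}.
Now take the epsilon-closure:
From 2 via epsilon: add 17.
From 6 via epsilon: add 1.
From 18 via epsilon: add 7.
From 1 via epsilon: add 12.
From 7 via epsilon: add 16.
From 17 via epsilon: add 9, 15.
From 15 via epsilon: add 14.
No new states can be added; the closed set is {1, 2, 6, 7, 9, 12, 14, 15, 16, 17, 18}.

{1, 2, 6, 7, 9, 12, 14, 15, 16, 17, 18}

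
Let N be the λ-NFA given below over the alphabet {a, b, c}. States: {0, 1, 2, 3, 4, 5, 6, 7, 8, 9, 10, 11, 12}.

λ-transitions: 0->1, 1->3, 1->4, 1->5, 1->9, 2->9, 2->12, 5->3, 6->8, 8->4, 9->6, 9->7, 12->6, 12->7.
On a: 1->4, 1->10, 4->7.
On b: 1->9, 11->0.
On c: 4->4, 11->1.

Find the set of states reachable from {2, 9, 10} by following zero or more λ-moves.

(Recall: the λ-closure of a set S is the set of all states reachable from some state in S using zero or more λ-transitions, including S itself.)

{2, 4, 6, 7, 8, 9, 10, 12}

Start with {2, 9, 10}.
From 2 via λ: add 12.
From 9 via λ: add 6, 7.
From 6 via λ: add 8.
From 8 via λ: add 4.
No new states can be added; the closed set is {2, 4, 6, 7, 8, 9, 10, 12}.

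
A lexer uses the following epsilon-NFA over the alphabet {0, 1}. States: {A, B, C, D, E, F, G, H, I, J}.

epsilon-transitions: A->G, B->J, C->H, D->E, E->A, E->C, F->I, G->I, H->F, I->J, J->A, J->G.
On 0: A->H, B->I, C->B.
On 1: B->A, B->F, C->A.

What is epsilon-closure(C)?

Start with {C}.
From C via epsilon: add H.
From H via epsilon: add F.
From F via epsilon: add I.
From I via epsilon: add J.
From J via epsilon: add A, G.
No new states can be added; the closed set is {A, C, F, G, H, I, J}.

{A, C, F, G, H, I, J}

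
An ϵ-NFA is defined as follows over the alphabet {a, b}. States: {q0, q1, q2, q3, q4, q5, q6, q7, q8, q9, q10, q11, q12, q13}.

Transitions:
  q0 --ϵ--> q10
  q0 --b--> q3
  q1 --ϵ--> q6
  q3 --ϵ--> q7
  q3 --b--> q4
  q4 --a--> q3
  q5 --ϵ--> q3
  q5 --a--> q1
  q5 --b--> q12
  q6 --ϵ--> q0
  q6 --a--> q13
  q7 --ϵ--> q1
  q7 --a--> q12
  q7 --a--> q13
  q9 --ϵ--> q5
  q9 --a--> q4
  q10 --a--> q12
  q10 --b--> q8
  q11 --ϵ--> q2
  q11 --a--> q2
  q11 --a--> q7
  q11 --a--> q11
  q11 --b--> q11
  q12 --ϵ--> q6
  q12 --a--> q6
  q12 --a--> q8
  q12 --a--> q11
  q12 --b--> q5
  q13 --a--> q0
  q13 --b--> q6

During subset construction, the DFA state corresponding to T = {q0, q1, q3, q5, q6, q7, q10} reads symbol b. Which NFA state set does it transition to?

{q0, q1, q3, q4, q6, q7, q8, q10, q12}

q0 on b → {q3}.
q3 on b → {q4}.
q5 on b → {q12}.
q10 on b → {q8}.
No b-transition from q1, q6, q7.
Union after reading b: {q3, q4, q8, q12}.
Now take the ϵ-closure:
From q3 via ϵ: add q7.
From q12 via ϵ: add q6.
From q6 via ϵ: add q0.
From q7 via ϵ: add q1.
From q0 via ϵ: add q10.
No new states can be added; the closed set is {q0, q1, q3, q4, q6, q7, q8, q10, q12}.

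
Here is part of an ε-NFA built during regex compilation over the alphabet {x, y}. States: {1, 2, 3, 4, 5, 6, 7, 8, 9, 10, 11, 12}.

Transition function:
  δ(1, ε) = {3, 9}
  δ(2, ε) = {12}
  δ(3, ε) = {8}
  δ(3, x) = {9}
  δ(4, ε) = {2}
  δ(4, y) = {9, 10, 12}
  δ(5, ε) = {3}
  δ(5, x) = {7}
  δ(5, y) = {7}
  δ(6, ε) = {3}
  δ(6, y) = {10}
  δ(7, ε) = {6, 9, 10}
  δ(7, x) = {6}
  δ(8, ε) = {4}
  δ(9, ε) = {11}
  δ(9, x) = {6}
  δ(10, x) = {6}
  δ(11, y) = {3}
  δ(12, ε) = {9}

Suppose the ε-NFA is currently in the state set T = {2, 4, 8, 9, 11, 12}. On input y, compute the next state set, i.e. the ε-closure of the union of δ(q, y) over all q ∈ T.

{2, 3, 4, 8, 9, 10, 11, 12}

4 on y → {9, 10, 12}.
11 on y → {3}.
No y-transition from 2, 8, 9, 12.
Union after reading y: {3, 9, 10, 12}.
Now take the ε-closure:
From 3 via ε: add 8.
From 9 via ε: add 11.
From 8 via ε: add 4.
From 4 via ε: add 2.
No new states can be added; the closed set is {2, 3, 4, 8, 9, 10, 11, 12}.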